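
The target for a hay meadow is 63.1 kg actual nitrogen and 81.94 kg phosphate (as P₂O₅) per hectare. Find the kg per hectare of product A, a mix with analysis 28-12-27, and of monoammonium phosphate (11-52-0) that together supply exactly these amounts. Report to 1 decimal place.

Let a = kg of product A, b = kg of monoammonium phosphate (per hectare).
N: 0.28·a + 0.11·b = 63.1
P₂O₅: 0.12·a + 0.52·b = 81.94
Eliminate a: (row1) − 0.28/0.12·(row2) → -1.10333·b = -128.093, so b = 116.097.
Back-substitute: a = (63.1 − 0.11·116.097) / 0.28 = 179.748.

179.7 kg product A, 116.1 kg monoammonium phosphate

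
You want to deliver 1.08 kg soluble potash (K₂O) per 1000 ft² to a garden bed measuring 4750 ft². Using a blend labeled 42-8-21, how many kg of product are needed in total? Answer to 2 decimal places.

24.43 kg

Product per 1000 ft² = 1.08 / 21% = 5.14286 kg.
Total product = 5.14286 × 4750 / 1000 = 24.4286 kg.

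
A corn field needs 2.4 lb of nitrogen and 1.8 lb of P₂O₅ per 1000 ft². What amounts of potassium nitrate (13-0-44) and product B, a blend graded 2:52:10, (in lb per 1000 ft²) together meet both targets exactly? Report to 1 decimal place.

17.9 lb potassium nitrate, 3.5 lb product B

Per-1000 ft² balance (a = potassium nitrate, b = product B):
N: 0.13·a + 0.02·b = 2.4
P₂O₅: 0·a + 0.52·b = 1.8
Solving simultaneously: a = 17.929, b = 3.46154.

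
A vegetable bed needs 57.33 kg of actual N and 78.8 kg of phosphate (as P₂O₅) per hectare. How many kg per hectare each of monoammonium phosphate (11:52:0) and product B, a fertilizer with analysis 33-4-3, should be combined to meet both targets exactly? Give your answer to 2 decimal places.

With a, b = kg per hectare of monoammonium phosphate and product B:
N: 0.11·a + 0.33·b = 57.33
P₂O₅: 0.52·a + 0.04·b = 78.8
Eliminate b: (row1) − 0.33/0.04·(row2) → -4.18·a = -592.77, so a = 141.811.
Then b = (78.8 − 0.52·141.811) / 0.04 = 126.457.

141.81 kg monoammonium phosphate, 126.46 kg product B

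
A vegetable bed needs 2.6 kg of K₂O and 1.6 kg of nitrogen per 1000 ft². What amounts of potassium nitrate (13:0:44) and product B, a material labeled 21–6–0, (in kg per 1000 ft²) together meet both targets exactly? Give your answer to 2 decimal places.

Let a = kg of potassium nitrate, b = kg of product B (per 1000 ft²).
K₂O: 0.44·a + 0·b = 2.6
N: 0.13·a + 0.21·b = 1.6
Eliminate a: (row1) − 0.44/0.13·(row2) → -0.710769·b = -2.81538, so b = 3.96104.
Back-substitute: a = (2.6 − 0·3.96104) / 0.44 = 5.90909.

5.91 kg potassium nitrate, 3.96 kg product B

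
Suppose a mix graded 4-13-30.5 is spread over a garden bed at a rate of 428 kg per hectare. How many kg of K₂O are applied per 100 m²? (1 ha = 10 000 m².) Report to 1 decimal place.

K₂O per hectare = 428 × 30.5% = 130.54 kg.
Convert to per 100 m²: 130.54 × 0.01 = 1.3054 kg.

1.3 kg K₂O per hundred sq m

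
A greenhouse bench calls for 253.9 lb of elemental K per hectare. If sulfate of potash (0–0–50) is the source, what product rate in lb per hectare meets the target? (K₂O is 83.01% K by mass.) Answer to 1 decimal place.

As K₂O: 253.9 / 0.8301 = 305.867 lb per hectare.
Product per hectare = 305.867 / 50% = 611.734 lb.

611.7 lb of product per hectare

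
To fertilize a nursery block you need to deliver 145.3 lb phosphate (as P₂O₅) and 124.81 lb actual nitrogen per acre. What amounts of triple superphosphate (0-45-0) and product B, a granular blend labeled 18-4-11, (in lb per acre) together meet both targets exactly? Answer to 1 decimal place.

261.3 lb triple superphosphate, 693.4 lb product B

Per-acre balance (a = triple superphosphate, b = product B):
P₂O₅: 0.45·a + 0.04·b = 145.3
N: 0·a + 0.18·b = 124.81
Solving simultaneously: a = 261.254, b = 693.389.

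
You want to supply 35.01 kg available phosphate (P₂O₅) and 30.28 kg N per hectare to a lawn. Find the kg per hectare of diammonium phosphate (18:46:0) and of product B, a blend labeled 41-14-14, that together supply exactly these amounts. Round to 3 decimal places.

Per-hectare balance (a = diammonium phosphate, b = product B):
P₂O₅: 0.46·a + 0.14·b = 35.01
N: 0.18·a + 0.41·b = 30.28
Solving simultaneously: a = 61.9027, b = 46.6769.

61.903 kg diammonium phosphate, 46.677 kg product B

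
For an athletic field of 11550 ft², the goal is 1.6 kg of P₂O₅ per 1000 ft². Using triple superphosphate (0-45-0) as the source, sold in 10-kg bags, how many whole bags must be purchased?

Product per 1000 ft² = 1.6 / 45% = 3.55556 kg.
Total product = 3.55556 × 11550 / 1000 = 41.0667 kg.
Bags = ⌈41.0667 / 10⌉ = 5.

5 bags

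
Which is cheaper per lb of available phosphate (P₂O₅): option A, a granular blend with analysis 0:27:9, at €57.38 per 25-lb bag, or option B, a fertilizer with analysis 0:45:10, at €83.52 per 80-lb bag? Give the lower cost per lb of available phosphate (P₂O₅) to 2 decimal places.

€2.32 per lb P₂O₅ (option B)

option A: P₂O₅ per bag = 25 × 27% = 6.75 lb; cost = 57.38 / 6.75 = €8.5007/lb P₂O₅.
option B: P₂O₅ per bag = 80 × 45% = 36 lb; cost = 83.52 / 36 = €2.3200/lb P₂O₅.
option B is cheaper.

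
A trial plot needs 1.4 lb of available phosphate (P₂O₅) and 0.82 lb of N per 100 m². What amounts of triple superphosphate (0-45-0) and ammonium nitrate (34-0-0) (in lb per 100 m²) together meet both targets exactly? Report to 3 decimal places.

3.111 lb triple superphosphate, 2.412 lb ammonium nitrate

Let a = lb of triple superphosphate, b = lb of ammonium nitrate (per 100 m²).
P₂O₅: 0.45·a + 0·b = 1.4
N: 0·a + 0.34·b = 0.82
Solving simultaneously: a = 3.11111, b = 2.41176.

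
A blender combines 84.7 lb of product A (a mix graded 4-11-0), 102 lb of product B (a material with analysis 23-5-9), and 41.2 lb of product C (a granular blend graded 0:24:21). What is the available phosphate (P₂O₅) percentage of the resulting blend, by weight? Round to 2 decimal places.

10.66% P₂O₅

Total mass = 84.7 + 102 + 41.2 = 227.9 lb.
P₂O₅ mass = 11%×84.7 + 5%×102 + 24%×41.2 = 24.305 lb.
% P₂O₅ = 24.305 / 227.9 = 10.6648%.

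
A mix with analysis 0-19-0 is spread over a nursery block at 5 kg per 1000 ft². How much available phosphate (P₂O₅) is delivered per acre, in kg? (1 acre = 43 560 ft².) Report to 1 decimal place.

41.4 kg P₂O₅ per acre

P₂O₅ per 1000 ft² = 5 × 19% = 0.95 kg.
Convert to per acre: 0.95 × 43.56 = 41.382 kg.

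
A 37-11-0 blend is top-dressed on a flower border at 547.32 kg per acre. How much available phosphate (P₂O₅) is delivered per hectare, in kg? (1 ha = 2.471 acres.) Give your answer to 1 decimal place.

148.8 kg P₂O₅ per hectare

P₂O₅ per acre = 547.32 × 11% = 60.2052 kg.
Convert to per hectare: 60.2052 × 2.471 = 148.767 kg.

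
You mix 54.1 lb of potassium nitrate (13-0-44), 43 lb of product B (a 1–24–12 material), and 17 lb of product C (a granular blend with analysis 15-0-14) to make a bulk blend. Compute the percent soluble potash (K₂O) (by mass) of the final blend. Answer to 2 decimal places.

Total mass = 54.1 + 43 + 17 = 114.1 lb.
K₂O mass = 44%×54.1 + 12%×43 + 14%×17 = 31.344 lb.
% K₂O = 31.344 / 114.1 = 27.4706%.

27.47% K₂O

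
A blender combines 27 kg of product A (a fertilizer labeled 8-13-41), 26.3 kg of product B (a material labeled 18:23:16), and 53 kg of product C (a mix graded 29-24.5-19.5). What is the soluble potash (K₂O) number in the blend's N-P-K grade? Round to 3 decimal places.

24.095% K₂O

Total mass = 27 + 26.3 + 53 = 106.3 kg.
K₂O mass = 41%×27 + 16%×26.3 + 19.5%×53 = 25.613 kg.
% K₂O = 25.613 / 106.3 = 24.09501%.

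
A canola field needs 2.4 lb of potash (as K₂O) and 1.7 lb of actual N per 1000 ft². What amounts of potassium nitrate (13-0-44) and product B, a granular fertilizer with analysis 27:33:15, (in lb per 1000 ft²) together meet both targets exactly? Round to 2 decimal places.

3.96 lb potassium nitrate, 4.39 lb product B

Let a = lb of potassium nitrate, b = lb of product B (per 1000 ft²).
K₂O: 0.44·a + 0.15·b = 2.4
N: 0.13·a + 0.27·b = 1.7
Eliminate a: (row1) − 0.44/0.13·(row2) → -0.763846·b = -3.35385, so b = 4.39074.
Back-substitute: a = (2.4 − 0.15·4.39074) / 0.44 = 3.9577.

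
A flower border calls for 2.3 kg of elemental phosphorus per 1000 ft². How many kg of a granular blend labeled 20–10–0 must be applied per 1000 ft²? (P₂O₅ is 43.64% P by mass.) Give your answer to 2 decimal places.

As P₂O₅: 2.3 / 0.4364 = 5.27039 kg per 1000 ft².
Product per 1000 ft² = 5.27039 / 10% = 52.7039 kg.

52.70 kg of product per thousand sq ft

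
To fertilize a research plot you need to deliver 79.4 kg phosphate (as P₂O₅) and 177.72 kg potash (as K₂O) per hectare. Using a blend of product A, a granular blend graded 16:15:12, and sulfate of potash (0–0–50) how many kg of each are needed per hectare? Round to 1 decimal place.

Per-hectare balance (a = product A, b = sulfate of potash):
P₂O₅: 0.15·a + 0·b = 79.4
K₂O: 0.12·a + 0.5·b = 177.72
Solving simultaneously: a = 529.333, b = 228.4.

529.3 kg product A, 228.4 kg sulfate of potash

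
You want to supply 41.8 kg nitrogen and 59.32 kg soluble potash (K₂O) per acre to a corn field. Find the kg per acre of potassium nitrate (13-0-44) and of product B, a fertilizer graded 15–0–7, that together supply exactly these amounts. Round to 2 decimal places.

Let a = kg of potassium nitrate, b = kg of product B (per acre).
N: 0.13·a + 0.15·b = 41.8
K₂O: 0.44·a + 0.07·b = 59.32
From row1: a = (41.8 − 0.15·b) / 0.13.
Into row2: 0.44·(41.8 − 0.15·b)/0.13 + 0.07·b = 59.32 → b = 187.7047, a = 104.956.

104.96 kg potassium nitrate, 187.70 kg product B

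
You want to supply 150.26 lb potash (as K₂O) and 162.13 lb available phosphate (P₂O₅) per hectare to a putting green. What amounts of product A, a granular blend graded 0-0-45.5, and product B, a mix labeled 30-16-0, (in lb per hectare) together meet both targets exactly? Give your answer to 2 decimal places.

330.24 lb product A, 1013.31 lb product B

With a, b = lb per hectare of product A and product B:
K₂O: 0.455·a + 0·b = 150.26
P₂O₅: 0·a + 0.16·b = 162.13
Solving simultaneously: a = 330.242, b = 1013.312.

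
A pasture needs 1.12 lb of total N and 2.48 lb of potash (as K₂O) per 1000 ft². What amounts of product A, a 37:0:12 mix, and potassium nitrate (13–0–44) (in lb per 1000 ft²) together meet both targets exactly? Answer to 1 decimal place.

1.2 lb product A, 5.3 lb potassium nitrate

With a, b = lb per 1000 ft² of product A and potassium nitrate:
N: 0.37·a + 0.13·b = 1.12
K₂O: 0.12·a + 0.44·b = 2.48
From row1: a = (1.12 − 0.13·b) / 0.37.
Into row2: 0.12·(1.12 − 0.13·b)/0.37 + 0.44·b = 2.48 → b = 5.32065, a = 1.15761.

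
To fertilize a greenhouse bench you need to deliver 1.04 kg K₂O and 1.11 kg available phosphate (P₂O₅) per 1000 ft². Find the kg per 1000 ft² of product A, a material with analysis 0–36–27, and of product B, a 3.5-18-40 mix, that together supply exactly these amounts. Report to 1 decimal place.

With a, b = kg per 1000 ft² of product A and product B:
K₂O: 0.27·a + 0.4·b = 1.04
P₂O₅: 0.36·a + 0.18·b = 1.11
Solving simultaneously: a = 2.69182, b = 0.783019.

2.7 kg product A, 0.8 kg product B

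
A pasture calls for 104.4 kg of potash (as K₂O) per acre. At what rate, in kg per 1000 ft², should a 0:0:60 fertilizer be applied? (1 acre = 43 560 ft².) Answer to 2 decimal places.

3.99 kg of product per thousand sq ft

Product per acre = 104.4 / 60% = 174 kg.
Convert to per 1000 ft²: 174 × 0.0229568 = 3.99449 kg.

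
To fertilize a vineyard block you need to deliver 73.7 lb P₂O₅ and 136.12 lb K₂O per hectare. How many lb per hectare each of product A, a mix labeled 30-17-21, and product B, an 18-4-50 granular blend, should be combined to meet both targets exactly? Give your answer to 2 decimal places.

409.99 lb product A, 100.04 lb product B

With a, b = lb per hectare of product A and product B:
P₂O₅: 0.17·a + 0.04·b = 73.7
K₂O: 0.21·a + 0.5·b = 136.12
From row1: a = (73.7 − 0.04·b) / 0.17.
Into row2: 0.21·(73.7 − 0.04·b)/0.17 + 0.5·b = 136.12 → b = 100.044, a = 409.9896.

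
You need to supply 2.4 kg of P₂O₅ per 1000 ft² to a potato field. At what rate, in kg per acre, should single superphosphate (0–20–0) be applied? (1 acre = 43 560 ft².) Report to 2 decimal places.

522.72 kg of product per acre

Product per 1000 ft² = 2.4 / 20% = 12 kg.
Convert to per acre: 12 × 43.56 = 522.72 kg.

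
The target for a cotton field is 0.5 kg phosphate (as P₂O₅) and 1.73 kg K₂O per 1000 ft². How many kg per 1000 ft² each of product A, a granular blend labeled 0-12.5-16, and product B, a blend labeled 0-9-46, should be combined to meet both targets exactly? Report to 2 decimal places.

Per-1000 ft² balance (a = product A, b = product B):
P₂O₅: 0.125·a + 0.09·b = 0.5
K₂O: 0.16·a + 0.46·b = 1.73
Solving simultaneously: a = 1.7239, b = 3.16125.

1.72 kg product A, 3.16 kg product B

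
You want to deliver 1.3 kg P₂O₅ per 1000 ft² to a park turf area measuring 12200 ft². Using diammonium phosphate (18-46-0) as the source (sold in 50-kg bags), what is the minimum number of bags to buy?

Product per 1000 ft² = 1.3 / 46% = 2.82609 kg.
Total product = 2.82609 × 12200 / 1000 = 34.4783 kg.
Bags = ⌈34.4783 / 50⌉ = 1.

1 bags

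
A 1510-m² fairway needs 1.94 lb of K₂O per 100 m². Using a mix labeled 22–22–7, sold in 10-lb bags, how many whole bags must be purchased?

42 bags

Product per 100 m² = 1.94 / 7% = 27.7143 lb.
Total product = 27.7143 × 1510 / 100 = 418.486 lb.
Bags = ⌈418.486 / 10⌉ = 42.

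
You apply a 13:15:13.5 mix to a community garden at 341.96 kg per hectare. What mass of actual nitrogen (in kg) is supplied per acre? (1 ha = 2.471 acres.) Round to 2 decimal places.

nitrogen per hectare = 341.96 × 13% = 44.4548 kg.
Convert to per acre: 44.4548 × 0.404694 = 17.9906 kg.

17.99 kg N per acre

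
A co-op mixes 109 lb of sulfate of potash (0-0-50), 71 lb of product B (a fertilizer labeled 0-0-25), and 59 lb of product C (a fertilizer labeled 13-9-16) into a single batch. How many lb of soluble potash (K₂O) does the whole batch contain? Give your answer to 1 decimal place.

K₂O mass = 50%×109 + 25%×71 + 16%×59 = 81.69 lb.

81.7 lb K₂O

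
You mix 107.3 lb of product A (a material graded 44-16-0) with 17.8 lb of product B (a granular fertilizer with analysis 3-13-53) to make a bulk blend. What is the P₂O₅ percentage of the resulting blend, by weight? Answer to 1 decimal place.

Total mass = 107.3 + 17.8 = 125.1 lb.
P₂O₅ mass = 16%×107.3 + 13%×17.8 = 19.482 lb.
% P₂O₅ = 19.482 / 125.1 = 15.5731%.

15.6% P₂O₅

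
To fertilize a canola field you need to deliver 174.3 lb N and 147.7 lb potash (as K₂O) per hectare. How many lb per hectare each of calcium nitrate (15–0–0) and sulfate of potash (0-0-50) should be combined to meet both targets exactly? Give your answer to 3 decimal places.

Per-hectare balance (a = calcium nitrate, b = sulfate of potash):
N: 0.15·a + 0·b = 174.3
K₂O: 0·a + 0.5·b = 147.7
Solving simultaneously: a = 1162, b = 295.4.

1162.000 lb calcium nitrate, 295.400 lb sulfate of potash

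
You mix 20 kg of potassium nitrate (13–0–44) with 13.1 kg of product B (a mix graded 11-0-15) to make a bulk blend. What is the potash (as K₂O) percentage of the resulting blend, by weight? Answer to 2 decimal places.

32.52% K₂O

Total mass = 20 + 13.1 = 33.1 kg.
K₂O mass = 44%×20 + 15%×13.1 = 10.765 kg.
% K₂O = 10.765 / 33.1 = 32.5227%.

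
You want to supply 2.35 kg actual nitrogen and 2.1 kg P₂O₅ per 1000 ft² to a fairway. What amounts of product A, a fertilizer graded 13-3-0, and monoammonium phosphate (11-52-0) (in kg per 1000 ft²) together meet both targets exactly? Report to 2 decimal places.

15.41 kg product A, 3.15 kg monoammonium phosphate

Let a = kg of product A, b = kg of monoammonium phosphate (per 1000 ft²).
N: 0.13·a + 0.11·b = 2.35
P₂O₅: 0.03·a + 0.52·b = 2.1
Eliminate a: (row1) − 0.13/0.03·(row2) → -2.14333·b = -6.75, so b = 3.1493.
Back-substitute: a = (2.35 − 0.11·3.1493) / 0.13 = 15.4121.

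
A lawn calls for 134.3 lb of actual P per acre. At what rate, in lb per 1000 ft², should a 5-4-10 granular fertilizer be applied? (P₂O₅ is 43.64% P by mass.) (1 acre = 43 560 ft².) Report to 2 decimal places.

As P₂O₅: 134.3 / 0.4364 = 307.745 lb per acre.
Product per acre = 307.745 / 4% = 7693.63 lb.
Convert to per 1000 ft²: 7693.63 × 0.0229568 = 176.621 lb.

176.62 lb of product per thousand sq ft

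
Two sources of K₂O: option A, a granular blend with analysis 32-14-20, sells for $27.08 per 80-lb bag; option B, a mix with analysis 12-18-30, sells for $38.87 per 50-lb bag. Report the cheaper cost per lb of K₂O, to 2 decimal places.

option A: K₂O per bag = 80 × 20% = 16 lb; cost = 27.08 / 16 = $1.6925/lb K₂O.
option B: K₂O per bag = 50 × 30% = 15 lb; cost = 38.87 / 15 = $2.5913/lb K₂O.
option A is cheaper.

$1.69 per lb K₂O (option A)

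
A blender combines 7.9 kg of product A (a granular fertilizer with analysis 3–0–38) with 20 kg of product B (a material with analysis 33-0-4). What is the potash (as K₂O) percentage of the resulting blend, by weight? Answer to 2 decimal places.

Total mass = 7.9 + 20 = 27.9 kg.
K₂O mass = 38%×7.9 + 4%×20 = 3.802 kg.
% K₂O = 3.802 / 27.9 = 13.6272%.

13.63% K₂O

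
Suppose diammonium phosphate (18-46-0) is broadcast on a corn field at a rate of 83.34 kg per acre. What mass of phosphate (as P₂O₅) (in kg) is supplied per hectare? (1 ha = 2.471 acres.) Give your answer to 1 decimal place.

P₂O₅ per acre = 83.34 × 46% = 38.3364 kg.
Convert to per hectare: 38.3364 × 2.471 = 94.7292 kg.

94.7 kg P₂O₅ per hectare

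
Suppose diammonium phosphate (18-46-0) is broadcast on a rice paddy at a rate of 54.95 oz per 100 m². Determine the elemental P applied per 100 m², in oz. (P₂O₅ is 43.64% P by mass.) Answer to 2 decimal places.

P₂O₅ per 100 m² = 54.95 × 46% = 25.277 oz.
Elemental P = 25.277 × 0.4364 = 11.0309 oz per 100 m².

11.03 oz P per hundred sq m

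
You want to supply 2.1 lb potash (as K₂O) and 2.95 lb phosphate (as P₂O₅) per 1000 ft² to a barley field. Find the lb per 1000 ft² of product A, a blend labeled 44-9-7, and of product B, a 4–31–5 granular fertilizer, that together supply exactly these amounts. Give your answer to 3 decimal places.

29.273 lb product A, 1.017 lb product B

Let a = lb of product A, b = lb of product B (per 1000 ft²).
K₂O: 0.07·a + 0.05·b = 2.1
P₂O₅: 0.09·a + 0.31·b = 2.95
Eliminate a: (row1) − 0.07/0.09·(row2) → -0.191111·b = -0.194444, so b = 1.01744.
Back-substitute: a = (2.1 − 0.05·1.01744) / 0.07 = 29.2733.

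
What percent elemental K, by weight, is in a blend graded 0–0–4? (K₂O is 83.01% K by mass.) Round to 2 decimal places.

%K = 4 × 0.8301 = 3.3204%.

3.32% K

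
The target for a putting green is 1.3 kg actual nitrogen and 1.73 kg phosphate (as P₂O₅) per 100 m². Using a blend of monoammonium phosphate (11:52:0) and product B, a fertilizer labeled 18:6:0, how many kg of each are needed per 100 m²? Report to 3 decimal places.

Let a = kg of monoammonium phosphate, b = kg of product B (per 100 m²).
N: 0.11·a + 0.18·b = 1.3
P₂O₅: 0.52·a + 0.06·b = 1.73
Eliminate a: (row1) − 0.11/0.52·(row2) → 0.167308·b = 0.934038, so b = 5.58276.
Back-substitute: a = (1.3 − 0.18·5.58276) / 0.11 = 2.68276.

2.683 kg monoammonium phosphate, 5.583 kg product B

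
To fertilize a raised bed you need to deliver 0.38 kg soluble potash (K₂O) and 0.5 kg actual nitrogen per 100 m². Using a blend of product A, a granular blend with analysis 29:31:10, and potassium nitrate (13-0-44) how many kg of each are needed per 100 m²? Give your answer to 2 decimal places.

With a, b = kg per 100 m² of product A and potassium nitrate:
K₂O: 0.1·a + 0.44·b = 0.38
N: 0.29·a + 0.13·b = 0.5
From row1: a = (0.38 − 0.44·b) / 0.1.
Into row2: 0.29·(0.38 − 0.44·b)/0.1 + 0.13·b = 0.5 → b = 0.525305, a = 1.48866.

1.49 kg product A, 0.53 kg potassium nitrate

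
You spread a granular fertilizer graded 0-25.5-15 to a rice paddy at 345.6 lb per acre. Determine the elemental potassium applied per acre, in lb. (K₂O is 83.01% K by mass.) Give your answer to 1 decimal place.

K₂O per acre = 345.6 × 15% = 51.84 lb.
Elemental K = 51.84 × 0.8301 = 43.0324 lb per acre.

43.0 lb K per acre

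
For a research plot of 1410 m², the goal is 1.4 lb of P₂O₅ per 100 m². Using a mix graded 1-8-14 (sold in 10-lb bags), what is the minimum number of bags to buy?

25 bags

Product per 100 m² = 1.4 / 8% = 17.5 lb.
Total product = 17.5 × 1410 / 100 = 246.75 lb.
Bags = ⌈246.75 / 10⌉ = 25.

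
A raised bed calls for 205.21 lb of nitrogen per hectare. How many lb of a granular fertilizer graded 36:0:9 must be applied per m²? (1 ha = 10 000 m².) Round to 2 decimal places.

0.06 lb of product per sq m

Product per hectare = 205.21 / 36% = 570.028 lb.
Convert to per m²: 570.028 × 0.0001 = 0.0570028 lb.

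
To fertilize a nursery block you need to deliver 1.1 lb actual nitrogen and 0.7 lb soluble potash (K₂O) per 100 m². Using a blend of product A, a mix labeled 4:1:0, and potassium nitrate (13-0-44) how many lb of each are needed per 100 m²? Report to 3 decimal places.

Per-100 m² balance (a = product A, b = potassium nitrate):
N: 0.04·a + 0.13·b = 1.1
K₂O: 0·a + 0.44·b = 0.7
Solving simultaneously: a = 22.3295, b = 1.59091.

22.330 lb product A, 1.591 lb potassium nitrate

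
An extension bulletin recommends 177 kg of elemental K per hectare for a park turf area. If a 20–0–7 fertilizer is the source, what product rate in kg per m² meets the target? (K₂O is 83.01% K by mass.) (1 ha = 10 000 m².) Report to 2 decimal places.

0.30 kg of product per sq m

As K₂O: 177 / 0.8301 = 213.227 kg per hectare.
Product per hectare = 213.227 / 7% = 3046.1 kg.
Convert to per m²: 3046.1 × 0.0001 = 0.30461 kg.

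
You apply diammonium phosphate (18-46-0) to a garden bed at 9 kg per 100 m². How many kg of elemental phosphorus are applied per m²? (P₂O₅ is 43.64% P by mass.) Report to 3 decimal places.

P₂O₅ per 100 m² = 9 × 46% = 4.14 kg.
Elemental P = 4.14 × 0.4364 = 1.8067 kg per 100 m².
Convert to per m²: 1.8067 × 0.01 = 0.018067 kg.

0.018 kg P per sq m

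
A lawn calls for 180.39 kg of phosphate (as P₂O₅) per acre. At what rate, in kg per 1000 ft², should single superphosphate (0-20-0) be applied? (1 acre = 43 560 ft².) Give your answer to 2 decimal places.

20.71 kg of product per thousand sq ft

Product per acre = 180.39 / 20% = 901.95 kg.
Convert to per 1000 ft²: 901.95 × 0.0229568 = 20.7059 kg.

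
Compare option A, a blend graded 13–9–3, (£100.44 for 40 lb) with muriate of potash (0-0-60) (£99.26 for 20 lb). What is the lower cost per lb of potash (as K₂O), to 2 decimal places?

£8.27 per lb K₂O (muriate of potash)

option A: K₂O per bag = 40 × 3% = 1.2 lb; cost = 100.44 / 1.2 = £83.7000/lb K₂O.
muriate of potash: K₂O per bag = 20 × 60% = 12 lb; cost = 99.26 / 12 = £8.2717/lb K₂O.
muriate of potash is cheaper.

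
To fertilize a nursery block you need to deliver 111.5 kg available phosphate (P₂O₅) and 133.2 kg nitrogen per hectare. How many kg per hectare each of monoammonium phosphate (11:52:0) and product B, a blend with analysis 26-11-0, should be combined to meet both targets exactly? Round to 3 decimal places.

Per-hectare balance (a = monoammonium phosphate, b = product B):
P₂O₅: 0.52·a + 0.11·b = 111.5
N: 0.11·a + 0.26·b = 133.2
Eliminate a: (row1) − 0.52/0.11·(row2) → -1.11909·b = -518.173, so b = 463.0301.
Back-substitute: a = (111.5 − 0.11·463.0301) / 0.52 = 116.4744.

116.474 kg monoammonium phosphate, 463.030 kg product B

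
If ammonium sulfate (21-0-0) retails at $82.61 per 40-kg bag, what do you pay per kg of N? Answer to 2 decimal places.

$9.83 per kg N

N in bag = 40 × 21% = 8.4 kg.
Cost per kg N = $82.61 / 8.4 = $9.8345.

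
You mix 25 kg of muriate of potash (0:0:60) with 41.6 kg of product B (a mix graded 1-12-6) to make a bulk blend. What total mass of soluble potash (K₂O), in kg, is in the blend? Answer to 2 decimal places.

K₂O mass = 60%×25 + 6%×41.6 = 17.496 kg.

17.50 kg K₂O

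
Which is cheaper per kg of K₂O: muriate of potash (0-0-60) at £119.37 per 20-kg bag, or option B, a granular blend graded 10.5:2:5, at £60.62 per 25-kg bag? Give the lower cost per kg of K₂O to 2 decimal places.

£9.95 per kg K₂O (muriate of potash)

muriate of potash: K₂O per bag = 20 × 60% = 12 kg; cost = 119.37 / 12 = £9.9475/kg K₂O.
option B: K₂O per bag = 25 × 5% = 1.25 kg; cost = 60.62 / 1.25 = £48.4960/kg K₂O.
muriate of potash is cheaper.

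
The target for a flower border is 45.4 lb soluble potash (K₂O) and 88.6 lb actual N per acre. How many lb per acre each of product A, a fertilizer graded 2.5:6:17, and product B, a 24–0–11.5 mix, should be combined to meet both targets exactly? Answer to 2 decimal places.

18.64 lb product A, 367.22 lb product B

With a, b = lb per acre of product A and product B:
K₂O: 0.17·a + 0.115·b = 45.4
N: 0.025·a + 0.24·b = 88.6
Eliminate a: (row1) − 0.17/0.025·(row2) → -1.517·b = -557.08, so b = 367.2248.
Back-substitute: a = (45.4 − 0.115·367.2248) / 0.17 = 18.6421.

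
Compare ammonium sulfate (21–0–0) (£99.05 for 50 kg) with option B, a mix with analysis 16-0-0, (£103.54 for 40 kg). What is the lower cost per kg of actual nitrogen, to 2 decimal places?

£9.43 per kg N (ammonium sulfate)

ammonium sulfate: N per bag = 50 × 21% = 10.5 kg; cost = 99.05 / 10.5 = £9.4333/kg N.
option B: N per bag = 40 × 16% = 6.4 kg; cost = 103.54 / 6.4 = £16.1781/kg N.
ammonium sulfate is cheaper.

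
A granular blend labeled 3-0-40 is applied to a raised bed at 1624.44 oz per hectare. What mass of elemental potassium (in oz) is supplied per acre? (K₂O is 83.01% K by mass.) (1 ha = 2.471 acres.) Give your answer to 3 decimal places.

218.284 oz K per acre

K₂O per hectare = 1624.44 × 40% = 649.776 oz.
Elemental K = 649.776 × 0.8301 = 539.379 oz per hectare.
Convert to per acre: 539.379 × 0.404694 = 218.2837 oz.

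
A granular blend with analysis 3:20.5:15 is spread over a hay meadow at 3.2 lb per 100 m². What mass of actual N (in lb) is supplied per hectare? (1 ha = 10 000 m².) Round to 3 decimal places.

nitrogen per 100 m² = 3.2 × 3% = 0.096 lb.
Convert to per hectare: 0.096 × 100 = 9.6 lb.

9.600 lb N per hectare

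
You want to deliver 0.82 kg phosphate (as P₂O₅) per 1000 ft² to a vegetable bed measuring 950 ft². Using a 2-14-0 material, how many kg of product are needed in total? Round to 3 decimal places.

Product per 1000 ft² = 0.82 / 14% = 5.85714 kg.
Total product = 5.85714 × 950 / 1000 = 5.56429 kg.

5.564 kg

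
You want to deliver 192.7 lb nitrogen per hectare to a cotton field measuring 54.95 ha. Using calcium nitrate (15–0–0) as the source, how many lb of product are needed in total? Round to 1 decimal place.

Product per hectare = 192.7 / 15% = 1284.67 lb.
Total product = 1284.67 × 54.95 = 70592.43 lb.

70592.4 lb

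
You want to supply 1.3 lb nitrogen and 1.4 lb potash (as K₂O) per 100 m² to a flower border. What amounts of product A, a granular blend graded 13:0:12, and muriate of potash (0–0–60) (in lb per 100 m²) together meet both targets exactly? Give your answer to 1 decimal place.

10.0 lb product A, 0.3 lb muriate of potash

With a, b = lb per 100 m² of product A and muriate of potash:
N: 0.13·a + 0·b = 1.3
K₂O: 0.12·a + 0.6·b = 1.4
Eliminate b: (row1) − 0/0.6·(row2) → 0.13·a = 1.3, so a = 10.
Then b = (1.4 − 0.12·10) / 0.6 = 0.333333.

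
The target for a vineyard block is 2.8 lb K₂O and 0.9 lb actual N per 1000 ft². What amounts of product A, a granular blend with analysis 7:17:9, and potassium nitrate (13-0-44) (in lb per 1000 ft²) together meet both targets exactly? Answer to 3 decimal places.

With a, b = lb per 1000 ft² of product A and potassium nitrate:
K₂O: 0.09·a + 0.44·b = 2.8
N: 0.07·a + 0.13·b = 0.9
From row1: a = (2.8 − 0.44·b) / 0.09.
Into row2: 0.07·(2.8 − 0.44·b)/0.09 + 0.13·b = 0.9 → b = 6.02094, a = 1.67539.

1.675 lb product A, 6.021 lb potassium nitrate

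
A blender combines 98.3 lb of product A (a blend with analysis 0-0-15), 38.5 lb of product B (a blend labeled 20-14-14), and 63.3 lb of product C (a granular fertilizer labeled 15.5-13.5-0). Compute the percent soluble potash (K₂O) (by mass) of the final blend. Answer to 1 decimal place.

10.1% K₂O

Total mass = 98.3 + 38.5 + 63.3 = 200.1 lb.
K₂O mass = 15%×98.3 + 14%×38.5 + 0%×63.3 = 20.135 lb.
% K₂O = 20.135 / 200.1 = 10.0625%.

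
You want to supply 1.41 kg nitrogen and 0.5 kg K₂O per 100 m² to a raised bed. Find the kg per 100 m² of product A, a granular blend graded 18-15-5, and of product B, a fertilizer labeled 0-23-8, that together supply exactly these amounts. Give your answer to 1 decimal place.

Let a = kg of product A, b = kg of product B (per 100 m²).
N: 0.18·a + 0·b = 1.41
K₂O: 0.05·a + 0.08·b = 0.5
Solving simultaneously: a = 7.83333, b = 1.35417.

7.8 kg product A, 1.4 kg product B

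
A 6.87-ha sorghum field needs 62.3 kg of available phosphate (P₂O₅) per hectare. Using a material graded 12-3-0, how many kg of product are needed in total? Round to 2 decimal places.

Product per hectare = 62.3 / 3% = 2076.67 kg.
Total product = 2076.67 × 6.87 = 14266.7 kg.

14266.70 kg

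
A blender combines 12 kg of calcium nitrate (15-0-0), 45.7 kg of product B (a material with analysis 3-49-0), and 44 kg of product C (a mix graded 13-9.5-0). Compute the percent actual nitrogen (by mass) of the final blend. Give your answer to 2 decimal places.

Total mass = 12 + 45.7 + 44 = 101.7 kg.
N mass = 15%×12 + 3%×45.7 + 13%×44 = 8.891 kg.
% N = 8.891 / 101.7 = 8.74238%.

8.74% N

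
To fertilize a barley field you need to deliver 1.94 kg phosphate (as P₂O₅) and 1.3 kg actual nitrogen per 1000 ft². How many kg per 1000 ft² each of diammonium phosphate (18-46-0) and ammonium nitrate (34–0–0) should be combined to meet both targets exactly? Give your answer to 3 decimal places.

Per-1000 ft² balance (a = diammonium phosphate, b = ammonium nitrate):
P₂O₅: 0.46·a + 0·b = 1.94
N: 0.18·a + 0.34·b = 1.3
Eliminate a: (row1) − 0.46/0.18·(row2) → -0.868889·b = -1.38222, so b = 1.59079.
Back-substitute: a = (1.94 − 0·1.59079) / 0.46 = 4.21739.

4.217 kg diammonium phosphate, 1.591 kg ammonium nitrate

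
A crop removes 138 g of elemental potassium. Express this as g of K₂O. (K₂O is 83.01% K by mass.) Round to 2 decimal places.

K₂O = 138 / 0.8301 = 166.245 g.

166.25 g K₂O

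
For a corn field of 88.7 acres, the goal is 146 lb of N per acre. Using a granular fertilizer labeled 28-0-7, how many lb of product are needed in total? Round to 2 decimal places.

Product per acre = 146 / 28% = 521.429 lb.
Total product = 521.429 × 88.7 = 46250.714 lb.

46250.71 lb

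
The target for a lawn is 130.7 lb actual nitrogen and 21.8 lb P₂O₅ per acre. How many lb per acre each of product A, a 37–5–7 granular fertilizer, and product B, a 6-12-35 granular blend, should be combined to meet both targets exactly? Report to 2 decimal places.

Let a = lb of product A, b = lb of product B (per acre).
N: 0.37·a + 0.06·b = 130.7
P₂O₅: 0.05·a + 0.12·b = 21.8
From row1: a = (130.7 − 0.06·b) / 0.37.
Into row2: 0.05·(130.7 − 0.06·b)/0.37 + 0.12·b = 21.8 → b = 36.9807, a = 347.246.

347.25 lb product A, 36.98 lb product B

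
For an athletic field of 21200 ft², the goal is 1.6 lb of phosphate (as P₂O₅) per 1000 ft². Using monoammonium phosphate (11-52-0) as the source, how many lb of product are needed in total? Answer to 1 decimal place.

Product per 1000 ft² = 1.6 / 52% = 3.07692 lb.
Total product = 3.07692 × 21200 / 1000 = 65.2308 lb.

65.2 lb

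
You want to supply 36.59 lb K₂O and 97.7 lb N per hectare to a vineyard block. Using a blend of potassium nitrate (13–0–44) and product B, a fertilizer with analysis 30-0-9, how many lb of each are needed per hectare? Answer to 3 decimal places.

With a, b = lb per hectare of potassium nitrate and product B:
K₂O: 0.44·a + 0.09·b = 36.59
N: 0.13·a + 0.3·b = 97.7
Eliminate a: (row1) − 0.44/0.13·(row2) → -0.925385·b = -294.087, so b = 317.7997.
Back-substitute: a = (36.59 − 0.09·317.7997) / 0.44 = 18.1546.

18.155 lb potassium nitrate, 317.800 lb product B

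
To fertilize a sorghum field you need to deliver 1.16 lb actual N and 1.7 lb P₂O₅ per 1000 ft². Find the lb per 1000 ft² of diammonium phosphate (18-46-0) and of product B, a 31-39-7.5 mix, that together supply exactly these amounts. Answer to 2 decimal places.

Per-1000 ft² balance (a = diammonium phosphate, b = product B):
N: 0.18·a + 0.31·b = 1.16
P₂O₅: 0.46·a + 0.39·b = 1.7
Eliminate b: (row1) − 0.31/0.39·(row2) → -0.185641·a = -0.191282, so a = 1.03039.
Then b = (1.7 − 0.46·1.03039) / 0.39 = 3.14365.

1.03 lb diammonium phosphate, 3.14 lb product B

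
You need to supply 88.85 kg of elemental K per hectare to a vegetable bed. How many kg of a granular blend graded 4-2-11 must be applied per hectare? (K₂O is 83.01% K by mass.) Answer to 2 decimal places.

973.05 kg of product per hectare

As K₂O: 88.85 / 0.8301 = 107.035 kg per hectare.
Product per hectare = 107.035 / 11% = 973.048 kg.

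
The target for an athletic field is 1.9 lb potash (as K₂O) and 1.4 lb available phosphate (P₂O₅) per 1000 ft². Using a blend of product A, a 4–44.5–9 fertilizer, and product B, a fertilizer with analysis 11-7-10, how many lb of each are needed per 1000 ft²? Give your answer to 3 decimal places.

0.183 lb product A, 18.835 lb product B

Per-1000 ft² balance (a = product A, b = product B):
K₂O: 0.09·a + 0.1·b = 1.9
P₂O₅: 0.445·a + 0.07·b = 1.4
Eliminate a: (row1) − 0.09/0.445·(row2) → 0.0858427·b = 1.61685, so b = 18.8351.
Back-substitute: a = (1.9 − 0.1·18.8351) / 0.09 = 0.183246.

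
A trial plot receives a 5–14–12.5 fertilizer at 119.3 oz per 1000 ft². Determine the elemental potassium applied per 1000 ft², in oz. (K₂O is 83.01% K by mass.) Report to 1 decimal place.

K₂O per 1000 ft² = 119.3 × 12.5% = 14.9125 oz.
Elemental K = 14.9125 × 0.8301 = 12.3789 oz per 1000 ft².

12.4 oz K per thousand sq ft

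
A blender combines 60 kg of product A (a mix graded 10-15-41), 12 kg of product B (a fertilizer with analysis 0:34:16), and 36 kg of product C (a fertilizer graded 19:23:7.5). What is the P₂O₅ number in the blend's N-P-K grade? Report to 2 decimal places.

Total mass = 60 + 12 + 36 = 108 kg.
P₂O₅ mass = 15%×60 + 34%×12 + 23%×36 = 21.36 kg.
% P₂O₅ = 21.36 / 108 = 19.7778%.

19.78% P₂O₅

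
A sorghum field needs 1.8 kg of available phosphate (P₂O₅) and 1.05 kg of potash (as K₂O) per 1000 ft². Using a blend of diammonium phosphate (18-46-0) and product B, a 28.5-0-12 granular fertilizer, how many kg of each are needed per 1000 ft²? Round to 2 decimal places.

Let a = kg of diammonium phosphate, b = kg of product B (per 1000 ft²).
P₂O₅: 0.46·a + 0·b = 1.8
K₂O: 0·a + 0.12·b = 1.05
Solving simultaneously: a = 3.91304, b = 8.75.

3.91 kg diammonium phosphate, 8.75 kg product B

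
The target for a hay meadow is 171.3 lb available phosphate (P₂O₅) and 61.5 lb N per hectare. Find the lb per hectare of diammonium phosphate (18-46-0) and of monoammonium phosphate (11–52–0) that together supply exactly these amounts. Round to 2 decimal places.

Let a = lb of diammonium phosphate, b = lb of monoammonium phosphate (per hectare).
P₂O₅: 0.46·a + 0.52·b = 171.3
N: 0.18·a + 0.11·b = 61.5
Eliminate a: (row1) − 0.46/0.18·(row2) → 0.238889·b = 14.1333, so b = 59.1628.
Back-substitute: a = (171.3 − 0.52·59.1628) / 0.46 = 305.512.

305.51 lb diammonium phosphate, 59.16 lb monoammonium phosphate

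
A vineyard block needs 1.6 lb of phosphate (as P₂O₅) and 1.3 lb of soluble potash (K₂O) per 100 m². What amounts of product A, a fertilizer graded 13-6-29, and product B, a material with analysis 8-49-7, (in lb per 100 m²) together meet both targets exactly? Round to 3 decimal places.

Per-100 m² balance (a = product A, b = product B):
P₂O₅: 0.06·a + 0.49·b = 1.6
K₂O: 0.29·a + 0.07·b = 1.3
Eliminate b: (row1) − 0.49/0.07·(row2) → -1.97·a = -7.5, so a = 3.80711.
Then b = (1.3 − 0.29·3.80711) / 0.07 = 2.79913.

3.807 lb product A, 2.799 lb product B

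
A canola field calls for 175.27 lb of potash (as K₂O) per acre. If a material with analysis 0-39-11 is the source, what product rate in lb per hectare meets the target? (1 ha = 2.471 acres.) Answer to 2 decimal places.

3937.20 lb of product per hectare

Product per acre = 175.27 / 11% = 1593.36 lb.
Convert to per hectare: 1593.36 × 2.471 = 3937.202 lb.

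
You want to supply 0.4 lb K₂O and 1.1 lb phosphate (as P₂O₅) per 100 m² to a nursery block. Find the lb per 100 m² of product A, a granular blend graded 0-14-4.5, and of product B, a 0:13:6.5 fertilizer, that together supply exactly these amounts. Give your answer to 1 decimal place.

6.0 lb product A, 2.0 lb product B

Per-100 m² balance (a = product A, b = product B):
K₂O: 0.045·a + 0.065·b = 0.4
P₂O₅: 0.14·a + 0.13·b = 1.1
Eliminate a: (row1) − 0.045/0.14·(row2) → 0.0232143·b = 0.0464286, so b = 2.
Back-substitute: a = (0.4 − 0.065·2) / 0.045 = 6.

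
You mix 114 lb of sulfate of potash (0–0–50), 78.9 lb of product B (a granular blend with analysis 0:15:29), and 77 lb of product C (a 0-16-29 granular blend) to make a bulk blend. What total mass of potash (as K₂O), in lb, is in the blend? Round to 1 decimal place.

102.2 lb K₂O

K₂O mass = 50%×114 + 29%×78.9 + 29%×77 = 102.211 lb.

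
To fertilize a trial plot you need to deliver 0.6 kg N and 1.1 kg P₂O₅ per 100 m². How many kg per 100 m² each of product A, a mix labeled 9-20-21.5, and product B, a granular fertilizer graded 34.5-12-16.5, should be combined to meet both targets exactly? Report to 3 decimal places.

Let a = kg of product A, b = kg of product B (per 100 m²).
N: 0.09·a + 0.345·b = 0.6
P₂O₅: 0.2·a + 0.12·b = 1.1
Eliminate a: (row1) − 0.09/0.2·(row2) → 0.291·b = 0.105, so b = 0.360825.
Back-substitute: a = (0.6 − 0.345·0.360825) / 0.09 = 5.28351.

5.284 kg product A, 0.361 kg product B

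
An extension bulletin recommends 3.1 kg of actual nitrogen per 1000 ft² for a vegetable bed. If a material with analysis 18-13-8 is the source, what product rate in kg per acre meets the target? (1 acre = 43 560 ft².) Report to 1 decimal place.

Product per 1000 ft² = 3.1 / 18% = 17.2222 kg.
Convert to per acre: 17.2222 × 43.56 = 750.2 kg.

750.2 kg of product per acre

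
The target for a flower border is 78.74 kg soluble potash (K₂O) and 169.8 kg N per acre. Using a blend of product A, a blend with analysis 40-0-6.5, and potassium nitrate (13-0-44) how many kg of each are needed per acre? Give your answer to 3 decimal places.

With a, b = kg per acre of product A and potassium nitrate:
K₂O: 0.065·a + 0.44·b = 78.74
N: 0.4·a + 0.13·b = 169.8
Eliminate a: (row1) − 0.065/0.4·(row2) → 0.418875·b = 51.1475, so b = 122.1068.
Back-substitute: a = (78.74 − 0.44·122.1068) / 0.065 = 384.8153.

384.815 kg product A, 122.107 kg potassium nitrate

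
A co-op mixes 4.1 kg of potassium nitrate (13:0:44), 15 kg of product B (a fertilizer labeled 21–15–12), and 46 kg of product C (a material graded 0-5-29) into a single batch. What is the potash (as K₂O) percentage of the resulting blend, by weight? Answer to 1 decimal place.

Total mass = 4.1 + 15 + 46 = 65.1 kg.
K₂O mass = 44%×4.1 + 12%×15 + 29%×46 = 16.944 kg.
% K₂O = 16.944 / 65.1 = 26.0276%.

26.0% K₂O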